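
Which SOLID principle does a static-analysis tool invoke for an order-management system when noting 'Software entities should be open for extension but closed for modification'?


This describes the Open/Closed Principle (OCP)

Open/Closed Principle (OCP)


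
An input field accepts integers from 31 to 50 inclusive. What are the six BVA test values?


Range: [31, 50]
Boundaries: just below min, min, min+1, max-1, max, just above max
Values: [30, 31, 32, 49, 50, 51]

[30, 31, 32, 49, 50, 51]


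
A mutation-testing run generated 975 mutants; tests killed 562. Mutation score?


Mutation score = killed / total * 100
Mutation score = 562 / 975 * 100
Mutation score = 57.64%

57.64%


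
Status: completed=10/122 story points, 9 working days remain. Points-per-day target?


Formula: Required rate = Remaining points / Days left
Remaining = 122 - 10 = 112 points
Required rate = 112 / 9 = 12.44 points/day

12.44 points/day


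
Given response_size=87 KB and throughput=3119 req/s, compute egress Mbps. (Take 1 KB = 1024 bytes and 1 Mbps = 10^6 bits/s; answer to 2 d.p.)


Formula: Mbps = payload_bytes * RPS * 8 / 1e6
Payload per request = 87 KB = 87 * 1024 = 89088 bytes
Total bytes/sec = 89088 * 3119 = 277865472
Total bits/sec = 277865472 * 8 = 2222923776
Mbps = 2222923776 / 1e6 = 2222.92

2222.92 Mbps


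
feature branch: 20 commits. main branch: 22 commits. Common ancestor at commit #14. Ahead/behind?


Common ancestor: commit #14
feature commits after divergence: 20 - 14 = 6
main commits after divergence: 22 - 14 = 8
feature is 6 commits ahead of main
main is 8 commits ahead of feature

feature ahead: 6, main ahead: 8


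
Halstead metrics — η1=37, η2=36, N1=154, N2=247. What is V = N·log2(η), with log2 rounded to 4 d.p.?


Formula: V = N * log2(η), where N = N1 + N2 and η = η1 + η2
η = 37 + 36 = 73
N = 154 + 247 = 401
log2(73) ≈ 6.1898
V = 401 * 6.1898 = 2482.11

2482.11


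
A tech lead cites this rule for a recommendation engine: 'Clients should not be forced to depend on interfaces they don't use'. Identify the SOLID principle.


This describes the Interface Segregation Principle (ISP)

Interface Segregation Principle (ISP)


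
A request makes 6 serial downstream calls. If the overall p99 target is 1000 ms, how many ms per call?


Formula: per_stage = total_budget / stages
per_stage = 1000 / 6
per_stage = 166.67 ms

166.67 ms


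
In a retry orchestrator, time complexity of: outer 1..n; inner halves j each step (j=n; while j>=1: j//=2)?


Reasoning: n times log n
Complexity: O(n log n)

O(n log n)


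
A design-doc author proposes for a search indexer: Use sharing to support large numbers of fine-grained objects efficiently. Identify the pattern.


This matches the Flyweight pattern

Flyweight


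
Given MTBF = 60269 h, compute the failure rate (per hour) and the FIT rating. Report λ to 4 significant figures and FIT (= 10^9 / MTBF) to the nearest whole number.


Formula: λ = 1 / MTBF; FIT = λ × 1e9 = 1e9 / MTBF
λ = 1 / 60269 ≈ 1.659e-05 failures/hour
FIT = 1e9 / 60269 ≈ 16592 failures per 1e9 hours (nearest whole number)

λ = 1.659e-05 /h, FIT = 16592


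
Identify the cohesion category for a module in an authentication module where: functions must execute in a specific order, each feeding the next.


Reasoning: Output of one is input to next
Type: Sequential cohesion

Sequential cohesion


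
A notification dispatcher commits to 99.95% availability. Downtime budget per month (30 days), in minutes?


Formula: allowed downtime = period * (100 - SLA) / 100
Period (month (30 days)) = 43200 minutes
Unavailability fraction = (100 - 99.95) / 100
Allowed downtime = 43200 * (100 - 99.95) / 100
Allowed downtime = 21.6 minutes

21.6 minutes


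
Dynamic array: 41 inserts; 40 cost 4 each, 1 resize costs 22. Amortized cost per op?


Formula: Amortized cost = Total cost / Operations
Total cost = (40 * 4) + (1 * 22)
Total cost = 160 + 22 = 182
Amortized = 182 / 41 = 4.439

4.439


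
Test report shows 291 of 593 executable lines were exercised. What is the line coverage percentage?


Coverage = covered / total * 100
Coverage = 291 / 593 * 100
Coverage = 49.07%

49.07%


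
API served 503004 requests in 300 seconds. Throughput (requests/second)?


Formula: throughput = requests / seconds
throughput = 503004 / 300
throughput = 1676.68 requests/second

1676.68 requests/second


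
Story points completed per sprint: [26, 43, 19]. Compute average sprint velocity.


Formula: Avg velocity = Total points / Number of sprints
Points: [26, 43, 19]
Sum = 26 + 43 + 19 = 88
Avg velocity = 88 / 3 = 29.33 points/sprint

29.33 points/sprint


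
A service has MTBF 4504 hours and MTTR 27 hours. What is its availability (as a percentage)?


Availability = MTBF / (MTBF + MTTR)
Availability = 4504 / (4504 + 27)
Availability = 4504 / 4531
Availability = 99.4041%

99.4041%


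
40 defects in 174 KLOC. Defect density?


Defect density = defects / KLOC
Defect density = 40 / 174
Defect density = 0.23 defects/KLOC

0.23 defects/KLOC


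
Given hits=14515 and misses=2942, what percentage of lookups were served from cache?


Formula: hit rate = hits / (hits + misses) * 100
hit rate = 14515 / (14515 + 2942) * 100
hit rate = 14515 / 17457 * 100
hit rate = 83.15%

83.15%


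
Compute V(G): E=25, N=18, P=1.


Formula: V(G) = E - N + 2P
V(G) = 25 - 18 + 2*1
V(G) = 7 + 2
V(G) = 9

9


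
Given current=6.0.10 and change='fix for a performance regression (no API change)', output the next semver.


Current: 6.0.10
Change category: 'fix for a performance regression (no API change)' → patch bump
SemVer rule: patch bump → increment PATCH (MAJOR and MINOR unchanged)
New: 6.0.11

6.0.11


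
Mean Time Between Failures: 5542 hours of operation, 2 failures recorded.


Formula: MTBF = Total operating time / Number of failures
MTBF = 5542 / 2
MTBF = 2771.0 hours

2771.0 hours


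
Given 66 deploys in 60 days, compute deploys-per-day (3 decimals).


Formula: deployments per day = releases / days
= 66 / 60
= 1.1 deploys/day
(equivalently, 7.7 deploys/week)

1.1 deploys/day


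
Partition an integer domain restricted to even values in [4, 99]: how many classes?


Constraint: even integers in [4, 99]
Class 1: x < 4 — out-of-range invalid
Class 2: x in [4,99] but odd — wrong type invalid
Class 3: x in [4,99] and even — valid
Class 4: x > 99 — out-of-range invalid
Total equivalence classes: 4

4 equivalence classes


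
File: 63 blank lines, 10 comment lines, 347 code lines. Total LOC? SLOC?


Total LOC = blank + comment + code
Total LOC = 63 + 10 + 347 = 420
SLOC (source only) = code = 347

Total LOC: 420, SLOC: 347


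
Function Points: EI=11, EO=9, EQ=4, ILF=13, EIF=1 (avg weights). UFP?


UFP = EI*4 + EO*5 + EQ*4 + ILF*10 + EIF*7
UFP = 11*4 + 9*5 + 4*4 + 13*10 + 1*7
UFP = 44 + 45 + 16 + 130 + 7
UFP = 242

242


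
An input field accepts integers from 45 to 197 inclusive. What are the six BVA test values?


Range: [45, 197]
Boundaries: just below min, min, min+1, max-1, max, just above max
Values: [44, 45, 46, 196, 197, 198]

[44, 45, 46, 196, 197, 198]


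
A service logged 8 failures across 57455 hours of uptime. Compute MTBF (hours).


Formula: MTBF = Total operating time / Number of failures
MTBF = 57455 / 8
MTBF = 7181.88 hours

7181.88 hours


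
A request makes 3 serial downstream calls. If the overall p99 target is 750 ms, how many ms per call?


Formula: per_stage = total_budget / stages
per_stage = 750 / 3
per_stage = 250.0 ms

250.0 ms


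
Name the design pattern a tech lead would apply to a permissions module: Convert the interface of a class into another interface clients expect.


This matches the Adapter pattern

Adapter


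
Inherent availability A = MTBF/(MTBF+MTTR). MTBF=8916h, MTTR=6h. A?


Availability = MTBF / (MTBF + MTTR)
Availability = 8916 / (8916 + 6)
Availability = 8916 / 8922
Availability = 99.9328%

99.9328%


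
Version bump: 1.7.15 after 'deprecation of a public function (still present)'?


Current: 1.7.15
Change category: 'deprecation of a public function (still present)' → minor bump
SemVer rule: minor bump → increment MINOR, reset PATCH to 0 (MAJOR unchanged)
New: 1.8.0

1.8.0


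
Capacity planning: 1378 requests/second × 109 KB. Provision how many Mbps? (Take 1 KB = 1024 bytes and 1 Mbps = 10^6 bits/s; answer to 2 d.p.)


Formula: Mbps = payload_bytes * RPS * 8 / 1e6
Payload per request = 109 KB = 109 * 1024 = 111616 bytes
Total bytes/sec = 111616 * 1378 = 153806848
Total bits/sec = 153806848 * 8 = 1230454784
Mbps = 1230454784 / 1e6 = 1230.45

1230.45 Mbps


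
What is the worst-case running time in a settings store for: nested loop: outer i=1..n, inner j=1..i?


Reasoning: triangle: n(n+1)/2 ~ n^2/2
Complexity: O(n^2)

O(n^2)


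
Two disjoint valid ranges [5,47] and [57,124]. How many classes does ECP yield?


Valid ranges: [5,47] and [57,124]
Class 1: x < 5 — invalid
Class 2: 5 ≤ x ≤ 47 — valid
Class 3: 47 < x < 57 — invalid (gap between ranges)
Class 4: 57 ≤ x ≤ 124 — valid
Class 5: x > 124 — invalid
Total equivalence classes: 5

5 equivalence classes


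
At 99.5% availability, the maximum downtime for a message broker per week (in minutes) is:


Formula: allowed downtime = period * (100 - SLA) / 100
Period (week) = 10080 minutes
Unavailability fraction = (100 - 99.5) / 100
Allowed downtime = 10080 * (100 - 99.5) / 100
Allowed downtime = 50.4 minutes

50.4 minutes


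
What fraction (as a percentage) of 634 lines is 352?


Coverage = covered / total * 100
Coverage = 352 / 634 * 100
Coverage = 55.52%

55.52%


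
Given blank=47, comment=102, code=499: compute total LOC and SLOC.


Total LOC = blank + comment + code
Total LOC = 47 + 102 + 499 = 648
SLOC (source only) = code = 499

Total LOC: 648, SLOC: 499


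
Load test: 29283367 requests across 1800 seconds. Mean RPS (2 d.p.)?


Formula: throughput = requests / seconds
throughput = 29283367 / 1800
throughput = 16268.54 requests/second

16268.54 requests/second


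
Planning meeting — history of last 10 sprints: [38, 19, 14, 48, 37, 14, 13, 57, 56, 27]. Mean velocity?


Formula: Avg velocity = Total points / Number of sprints
Points: [38, 19, 14, 48, 37, 14, 13, 57, 56, 27]
Sum = 38 + 19 + 14 + 48 + 37 + 14 + 13 + 57 + 56 + 27 = 323
Avg velocity = 323 / 10 = 32.3 points/sprint

32.3 points/sprint


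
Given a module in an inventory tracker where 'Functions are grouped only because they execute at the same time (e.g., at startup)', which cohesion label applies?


Reasoning: Related by timing only
Type: Temporal cohesion

Temporal cohesion


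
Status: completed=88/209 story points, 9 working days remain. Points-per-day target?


Formula: Required rate = Remaining points / Days left
Remaining = 209 - 88 = 121 points
Required rate = 121 / 9 = 13.44 points/day

13.44 points/day


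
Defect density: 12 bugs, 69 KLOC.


Defect density = defects / KLOC
Defect density = 12 / 69
Defect density = 0.174 defects/KLOC

0.174 defects/KLOC


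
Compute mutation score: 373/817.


Mutation score = killed / total * 100
Mutation score = 373 / 817 * 100
Mutation score = 45.65%

45.65%


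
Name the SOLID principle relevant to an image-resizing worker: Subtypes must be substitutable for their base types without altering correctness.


This describes the Liskov Substitution Principle (LSP)

Liskov Substitution Principle (LSP)


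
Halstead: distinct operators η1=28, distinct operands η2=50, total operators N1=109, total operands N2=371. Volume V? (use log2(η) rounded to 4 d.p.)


Formula: V = N * log2(η), where N = N1 + N2 and η = η1 + η2
η = 28 + 50 = 78
N = 109 + 371 = 480
log2(78) ≈ 6.2854
V = 480 * 6.2854 = 3016.99

3016.99


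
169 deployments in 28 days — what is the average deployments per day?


Formula: deployments per day = releases / days
= 169 / 28
= 6.036 deploys/day
(equivalently, 42.25 deploys/week)

6.036 deploys/day


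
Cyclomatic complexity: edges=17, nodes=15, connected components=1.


Formula: V(G) = E - N + 2P
V(G) = 17 - 15 + 2*1
V(G) = 2 + 2
V(G) = 4

4


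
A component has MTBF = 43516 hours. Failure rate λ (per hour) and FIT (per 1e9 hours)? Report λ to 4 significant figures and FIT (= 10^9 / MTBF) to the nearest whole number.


Formula: λ = 1 / MTBF; FIT = λ × 1e9 = 1e9 / MTBF
λ = 1 / 43516 ≈ 2.298e-05 failures/hour
FIT = 1e9 / 43516 ≈ 22980 failures per 1e9 hours (nearest whole number)

λ = 2.298e-05 /h, FIT = 22980


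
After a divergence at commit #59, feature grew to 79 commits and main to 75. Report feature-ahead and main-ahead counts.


Common ancestor: commit #59
feature commits after divergence: 79 - 59 = 20
main commits after divergence: 75 - 59 = 16
feature is 20 commits ahead of main
main is 16 commits ahead of feature

feature ahead: 20, main ahead: 16


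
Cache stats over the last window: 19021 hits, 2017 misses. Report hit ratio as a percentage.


Formula: hit rate = hits / (hits + misses) * 100
hit rate = 19021 / (19021 + 2017) * 100
hit rate = 19021 / 21038 * 100
hit rate = 90.41%

90.41%


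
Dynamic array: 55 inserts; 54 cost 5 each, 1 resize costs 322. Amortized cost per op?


Formula: Amortized cost = Total cost / Operations
Total cost = (54 * 5) + (1 * 322)
Total cost = 270 + 322 = 592
Amortized = 592 / 55 = 10.7636

10.7636


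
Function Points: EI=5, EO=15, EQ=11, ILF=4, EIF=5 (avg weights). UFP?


UFP = EI*4 + EO*5 + EQ*4 + ILF*10 + EIF*7
UFP = 5*4 + 15*5 + 11*4 + 4*10 + 5*7
UFP = 20 + 75 + 44 + 40 + 35
UFP = 214

214


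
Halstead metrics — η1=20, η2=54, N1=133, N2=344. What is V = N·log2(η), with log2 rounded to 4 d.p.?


Formula: V = N * log2(η), where N = N1 + N2 and η = η1 + η2
η = 20 + 54 = 74
N = 133 + 344 = 477
log2(74) ≈ 6.2095
V = 477 * 6.2095 = 2961.93

2961.93


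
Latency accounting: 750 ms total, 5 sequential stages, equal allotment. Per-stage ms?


Formula: per_stage = total_budget / stages
per_stage = 750 / 5
per_stage = 150.0 ms

150.0 ms


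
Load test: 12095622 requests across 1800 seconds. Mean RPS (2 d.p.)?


Formula: throughput = requests / seconds
throughput = 12095622 / 1800
throughput = 6719.79 requests/second

6719.79 requests/second


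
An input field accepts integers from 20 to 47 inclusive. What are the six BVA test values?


Range: [20, 47]
Boundaries: just below min, min, min+1, max-1, max, just above max
Values: [19, 20, 21, 46, 47, 48]

[19, 20, 21, 46, 47, 48]


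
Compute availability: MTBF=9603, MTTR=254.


Availability = MTBF / (MTBF + MTTR)
Availability = 9603 / (9603 + 254)
Availability = 9603 / 9857
Availability = 97.4232%

97.4232%


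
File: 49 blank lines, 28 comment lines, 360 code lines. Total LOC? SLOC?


Total LOC = blank + comment + code
Total LOC = 49 + 28 + 360 = 437
SLOC (source only) = code = 360

Total LOC: 437, SLOC: 360


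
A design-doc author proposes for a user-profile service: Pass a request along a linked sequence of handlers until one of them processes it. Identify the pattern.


This matches the Chain of Responsibility pattern

Chain of Responsibility


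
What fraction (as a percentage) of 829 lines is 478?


Coverage = covered / total * 100
Coverage = 478 / 829 * 100
Coverage = 57.66%

57.66%


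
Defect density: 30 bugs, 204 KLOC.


Defect density = defects / KLOC
Defect density = 30 / 204
Defect density = 0.147 defects/KLOC

0.147 defects/KLOC


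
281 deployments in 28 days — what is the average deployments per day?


Formula: deployments per day = releases / days
= 281 / 28
= 10.036 deploys/day
(equivalently, 70.25 deploys/week)

10.036 deploys/day


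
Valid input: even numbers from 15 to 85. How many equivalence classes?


Constraint: even integers in [15, 85]
Class 1: x < 15 — out-of-range invalid
Class 2: x in [15,85] but odd — wrong type invalid
Class 3: x in [15,85] and even — valid
Class 4: x > 85 — out-of-range invalid
Total equivalence classes: 4

4 equivalence classes


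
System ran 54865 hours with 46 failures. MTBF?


Formula: MTBF = Total operating time / Number of failures
MTBF = 54865 / 46
MTBF = 1192.72 hours

1192.72 hours


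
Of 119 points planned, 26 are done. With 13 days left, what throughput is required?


Formula: Required rate = Remaining points / Days left
Remaining = 119 - 26 = 93 points
Required rate = 93 / 13 = 7.15 points/day

7.15 points/day


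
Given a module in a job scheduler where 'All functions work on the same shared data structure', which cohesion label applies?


Reasoning: Functions share data
Type: Communicational cohesion

Communicational cohesion


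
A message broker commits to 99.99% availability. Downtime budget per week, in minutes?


Formula: allowed downtime = period * (100 - SLA) / 100
Period (week) = 10080 minutes
Unavailability fraction = (100 - 99.99) / 100
Allowed downtime = 10080 * (100 - 99.99) / 100
Allowed downtime = 1.008 minutes

1.008 minutes


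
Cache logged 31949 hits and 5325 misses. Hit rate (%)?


Formula: hit rate = hits / (hits + misses) * 100
hit rate = 31949 / (31949 + 5325) * 100
hit rate = 31949 / 37274 * 100
hit rate = 85.71%

85.71%


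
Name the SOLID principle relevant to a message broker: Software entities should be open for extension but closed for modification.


This describes the Open/Closed Principle (OCP)

Open/Closed Principle (OCP)


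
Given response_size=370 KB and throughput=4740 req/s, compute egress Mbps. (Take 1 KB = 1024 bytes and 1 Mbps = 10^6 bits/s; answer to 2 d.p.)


Formula: Mbps = payload_bytes * RPS * 8 / 1e6
Payload per request = 370 KB = 370 * 1024 = 378880 bytes
Total bytes/sec = 378880 * 4740 = 1795891200
Total bits/sec = 1795891200 * 8 = 14367129600
Mbps = 14367129600 / 1e6 = 14367.13

14367.13 Mbps


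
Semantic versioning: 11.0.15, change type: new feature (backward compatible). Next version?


Current: 11.0.15
Change category: 'new feature (backward compatible)' → minor bump
SemVer rule: minor bump → increment MINOR, reset PATCH to 0 (MAJOR unchanged)
New: 11.1.0

11.1.0


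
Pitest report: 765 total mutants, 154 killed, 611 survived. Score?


Mutation score = killed / total * 100
Mutation score = 154 / 765 * 100
Mutation score = 20.13%

20.13%


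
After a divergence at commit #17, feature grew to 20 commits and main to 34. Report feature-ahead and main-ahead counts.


Common ancestor: commit #17
feature commits after divergence: 20 - 17 = 3
main commits after divergence: 34 - 17 = 17
feature is 3 commits ahead of main
main is 17 commits ahead of feature

feature ahead: 3, main ahead: 17


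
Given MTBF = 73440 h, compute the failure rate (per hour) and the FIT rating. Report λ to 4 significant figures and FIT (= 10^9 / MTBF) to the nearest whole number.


Formula: λ = 1 / MTBF; FIT = λ × 1e9 = 1e9 / MTBF
λ = 1 / 73440 ≈ 1.362e-05 failures/hour
FIT = 1e9 / 73440 ≈ 13617 failures per 1e9 hours (nearest whole number)

λ = 1.362e-05 /h, FIT = 13617


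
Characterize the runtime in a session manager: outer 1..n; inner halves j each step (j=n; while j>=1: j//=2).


Reasoning: n times log n
Complexity: O(n log n)

O(n log n)


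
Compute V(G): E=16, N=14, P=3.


Formula: V(G) = E - N + 2P
V(G) = 16 - 14 + 2*3
V(G) = 2 + 6
V(G) = 8

8


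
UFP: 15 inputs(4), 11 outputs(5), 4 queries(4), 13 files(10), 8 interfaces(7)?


UFP = EI*4 + EO*5 + EQ*4 + ILF*10 + EIF*7
UFP = 15*4 + 11*5 + 4*4 + 13*10 + 8*7
UFP = 60 + 55 + 16 + 130 + 56
UFP = 317

317


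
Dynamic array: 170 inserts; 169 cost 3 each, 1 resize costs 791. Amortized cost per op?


Formula: Amortized cost = Total cost / Operations
Total cost = (169 * 3) + (1 * 791)
Total cost = 507 + 791 = 1298
Amortized = 1298 / 170 = 7.6353

7.6353


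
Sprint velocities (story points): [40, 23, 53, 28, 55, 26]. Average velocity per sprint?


Formula: Avg velocity = Total points / Number of sprints
Points: [40, 23, 53, 28, 55, 26]
Sum = 40 + 23 + 53 + 28 + 55 + 26 = 225
Avg velocity = 225 / 6 = 37.5 points/sprint

37.5 points/sprint


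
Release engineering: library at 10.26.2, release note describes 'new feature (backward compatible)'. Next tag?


Current: 10.26.2
Change category: 'new feature (backward compatible)' → minor bump
SemVer rule: minor bump → increment MINOR, reset PATCH to 0 (MAJOR unchanged)
New: 10.27.0

10.27.0


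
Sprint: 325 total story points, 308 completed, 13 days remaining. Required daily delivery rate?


Formula: Required rate = Remaining points / Days left
Remaining = 325 - 308 = 17 points
Required rate = 17 / 13 = 1.31 points/day

1.31 points/day


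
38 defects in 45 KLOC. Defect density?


Defect density = defects / KLOC
Defect density = 38 / 45
Defect density = 0.844 defects/KLOC

0.844 defects/KLOC


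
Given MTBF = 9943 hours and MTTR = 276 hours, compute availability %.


Availability = MTBF / (MTBF + MTTR)
Availability = 9943 / (9943 + 276)
Availability = 9943 / 10219
Availability = 97.2991%

97.2991%


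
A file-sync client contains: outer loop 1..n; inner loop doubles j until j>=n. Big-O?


Reasoning: linear outer times logarithmic inner
Complexity: O(n log n)

O(n log n)


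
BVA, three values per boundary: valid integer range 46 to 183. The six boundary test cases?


Range: [46, 183]
Boundaries: just below min, min, min+1, max-1, max, just above max
Values: [45, 46, 47, 182, 183, 184]

[45, 46, 47, 182, 183, 184]


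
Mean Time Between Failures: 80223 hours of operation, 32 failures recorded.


Formula: MTBF = Total operating time / Number of failures
MTBF = 80223 / 32
MTBF = 2506.97 hours

2506.97 hours


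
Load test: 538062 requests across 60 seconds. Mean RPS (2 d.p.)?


Formula: throughput = requests / seconds
throughput = 538062 / 60
throughput = 8967.7 requests/second

8967.7 requests/second


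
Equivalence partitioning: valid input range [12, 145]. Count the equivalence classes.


Valid range: [12, 145]
Class 1: x < 12 — invalid
Class 2: 12 ≤ x ≤ 145 — valid
Class 3: x > 145 — invalid
Total equivalence classes: 3

3 equivalence classes


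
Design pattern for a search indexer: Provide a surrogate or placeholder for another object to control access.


This matches the Proxy pattern

Proxy


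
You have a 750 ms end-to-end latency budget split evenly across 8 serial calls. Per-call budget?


Formula: per_stage = total_budget / stages
per_stage = 750 / 8
per_stage = 93.75 ms

93.75 ms


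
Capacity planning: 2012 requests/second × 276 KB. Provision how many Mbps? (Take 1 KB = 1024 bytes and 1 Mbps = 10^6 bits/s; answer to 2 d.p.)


Formula: Mbps = payload_bytes * RPS * 8 / 1e6
Payload per request = 276 KB = 276 * 1024 = 282624 bytes
Total bytes/sec = 282624 * 2012 = 568639488
Total bits/sec = 568639488 * 8 = 4549115904
Mbps = 4549115904 / 1e6 = 4549.12

4549.12 Mbps


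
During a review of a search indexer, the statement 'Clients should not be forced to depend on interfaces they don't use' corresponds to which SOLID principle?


This describes the Interface Segregation Principle (ISP)

Interface Segregation Principle (ISP)


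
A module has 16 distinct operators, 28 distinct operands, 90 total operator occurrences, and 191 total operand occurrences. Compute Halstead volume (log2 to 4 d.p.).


Formula: V = N * log2(η), where N = N1 + N2 and η = η1 + η2
η = 16 + 28 = 44
N = 90 + 191 = 281
log2(44) ≈ 5.4594
V = 281 * 5.4594 = 1534.09

1534.09


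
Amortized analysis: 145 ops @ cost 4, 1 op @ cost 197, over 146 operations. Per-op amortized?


Formula: Amortized cost = Total cost / Operations
Total cost = (145 * 4) + (1 * 197)
Total cost = 580 + 197 = 777
Amortized = 777 / 146 = 5.3219

5.3219


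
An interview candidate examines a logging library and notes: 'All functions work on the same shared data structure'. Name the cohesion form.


Reasoning: Functions share data
Type: Communicational cohesion

Communicational cohesion


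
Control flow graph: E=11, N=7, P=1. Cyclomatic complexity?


Formula: V(G) = E - N + 2P
V(G) = 11 - 7 + 2*1
V(G) = 4 + 2
V(G) = 6

6


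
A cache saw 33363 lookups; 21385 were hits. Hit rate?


Formula: hit rate = hits / (hits + misses) * 100
hit rate = 21385 / (21385 + 11978) * 100
hit rate = 21385 / 33363 * 100
hit rate = 64.1%

64.1%


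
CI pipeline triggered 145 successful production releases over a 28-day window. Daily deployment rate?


Formula: deployments per day = releases / days
= 145 / 28
= 5.179 deploys/day
(equivalently, 36.25 deploys/week)

5.179 deploys/day


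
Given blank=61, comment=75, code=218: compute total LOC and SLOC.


Total LOC = blank + comment + code
Total LOC = 61 + 75 + 218 = 354
SLOC (source only) = code = 218

Total LOC: 354, SLOC: 218


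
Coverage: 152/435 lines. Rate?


Coverage = covered / total * 100
Coverage = 152 / 435 * 100
Coverage = 34.94%

34.94%


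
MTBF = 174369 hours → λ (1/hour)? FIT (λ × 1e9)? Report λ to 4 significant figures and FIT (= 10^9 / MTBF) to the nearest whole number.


Formula: λ = 1 / MTBF; FIT = λ × 1e9 = 1e9 / MTBF
λ = 1 / 174369 ≈ 5.735e-06 failures/hour
FIT = 1e9 / 174369 ≈ 5735 failures per 1e9 hours (nearest whole number)

λ = 5.735e-06 /h, FIT = 5735


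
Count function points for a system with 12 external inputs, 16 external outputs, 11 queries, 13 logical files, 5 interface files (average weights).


UFP = EI*4 + EO*5 + EQ*4 + ILF*10 + EIF*7
UFP = 12*4 + 16*5 + 11*4 + 13*10 + 5*7
UFP = 48 + 80 + 44 + 130 + 35
UFP = 337

337


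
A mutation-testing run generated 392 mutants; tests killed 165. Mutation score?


Mutation score = killed / total * 100
Mutation score = 165 / 392 * 100
Mutation score = 42.09%

42.09%


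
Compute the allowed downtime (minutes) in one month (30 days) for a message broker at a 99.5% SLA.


Formula: allowed downtime = period * (100 - SLA) / 100
Period (month (30 days)) = 43200 minutes
Unavailability fraction = (100 - 99.5) / 100
Allowed downtime = 43200 * (100 - 99.5) / 100
Allowed downtime = 216.0 minutes

216.0 minutes


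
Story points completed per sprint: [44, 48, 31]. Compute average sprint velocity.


Formula: Avg velocity = Total points / Number of sprints
Points: [44, 48, 31]
Sum = 44 + 48 + 31 = 123
Avg velocity = 123 / 3 = 41.0 points/sprint

41.0 points/sprint


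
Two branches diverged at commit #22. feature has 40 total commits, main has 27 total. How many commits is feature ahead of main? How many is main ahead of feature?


Common ancestor: commit #22
feature commits after divergence: 40 - 22 = 18
main commits after divergence: 27 - 22 = 5
feature is 18 commits ahead of main
main is 5 commits ahead of feature

feature ahead: 18, main ahead: 5


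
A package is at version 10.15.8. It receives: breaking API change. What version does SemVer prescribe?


Current: 10.15.8
Change category: 'breaking API change' → major bump
SemVer rule: major bump → increment MAJOR, reset MINOR and PATCH to 0
New: 11.0.0

11.0.0


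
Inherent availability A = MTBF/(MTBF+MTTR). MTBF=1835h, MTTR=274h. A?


Availability = MTBF / (MTBF + MTTR)
Availability = 1835 / (1835 + 274)
Availability = 1835 / 2109
Availability = 87.0081%

87.0081%


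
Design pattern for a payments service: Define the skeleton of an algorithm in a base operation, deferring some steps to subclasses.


This matches the Template Method pattern

Template Method


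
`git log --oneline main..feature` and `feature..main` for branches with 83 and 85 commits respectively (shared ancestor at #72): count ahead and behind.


Common ancestor: commit #72
feature commits after divergence: 83 - 72 = 11
main commits after divergence: 85 - 72 = 13
feature is 11 commits ahead of main
main is 13 commits ahead of feature

feature ahead: 11, main ahead: 13


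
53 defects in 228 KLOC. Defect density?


Defect density = defects / KLOC
Defect density = 53 / 228
Defect density = 0.232 defects/KLOC

0.232 defects/KLOC


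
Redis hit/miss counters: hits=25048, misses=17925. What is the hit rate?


Formula: hit rate = hits / (hits + misses) * 100
hit rate = 25048 / (25048 + 17925) * 100
hit rate = 25048 / 42973 * 100
hit rate = 58.29%

58.29%


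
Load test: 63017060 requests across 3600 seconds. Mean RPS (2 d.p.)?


Formula: throughput = requests / seconds
throughput = 63017060 / 3600
throughput = 17504.74 requests/second

17504.74 requests/second


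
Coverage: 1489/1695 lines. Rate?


Coverage = covered / total * 100
Coverage = 1489 / 1695 * 100
Coverage = 87.85%

87.85%


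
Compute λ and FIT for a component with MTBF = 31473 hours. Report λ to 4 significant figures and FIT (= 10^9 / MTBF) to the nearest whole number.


Formula: λ = 1 / MTBF; FIT = λ × 1e9 = 1e9 / MTBF
λ = 1 / 31473 ≈ 3.177e-05 failures/hour
FIT = 1e9 / 31473 ≈ 31773 failures per 1e9 hours (nearest whole number)

λ = 3.177e-05 /h, FIT = 31773


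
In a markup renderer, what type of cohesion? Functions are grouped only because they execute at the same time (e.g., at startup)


Reasoning: Related by timing only
Type: Temporal cohesion

Temporal cohesion


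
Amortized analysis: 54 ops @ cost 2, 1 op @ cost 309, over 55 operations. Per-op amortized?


Formula: Amortized cost = Total cost / Operations
Total cost = (54 * 2) + (1 * 309)
Total cost = 108 + 309 = 417
Amortized = 417 / 55 = 7.5818

7.5818


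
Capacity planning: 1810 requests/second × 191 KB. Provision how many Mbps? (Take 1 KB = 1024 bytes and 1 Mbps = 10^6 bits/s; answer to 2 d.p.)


Formula: Mbps = payload_bytes * RPS * 8 / 1e6
Payload per request = 191 KB = 191 * 1024 = 195584 bytes
Total bytes/sec = 195584 * 1810 = 354007040
Total bits/sec = 354007040 * 8 = 2832056320
Mbps = 2832056320 / 1e6 = 2832.06

2832.06 Mbps


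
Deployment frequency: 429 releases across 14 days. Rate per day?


Formula: deployments per day = releases / days
= 429 / 14
= 30.643 deploys/day
(equivalently, 214.5 deploys/week)

30.643 deploys/day


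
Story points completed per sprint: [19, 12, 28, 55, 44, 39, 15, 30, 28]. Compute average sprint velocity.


Formula: Avg velocity = Total points / Number of sprints
Points: [19, 12, 28, 55, 44, 39, 15, 30, 28]
Sum = 19 + 12 + 28 + 55 + 44 + 39 + 15 + 30 + 28 = 270
Avg velocity = 270 / 9 = 30.0 points/sprint

30.0 points/sprint


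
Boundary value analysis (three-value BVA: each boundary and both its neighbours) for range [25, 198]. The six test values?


Range: [25, 198]
Boundaries: just below min, min, min+1, max-1, max, just above max
Values: [24, 25, 26, 197, 198, 199]

[24, 25, 26, 197, 198, 199]


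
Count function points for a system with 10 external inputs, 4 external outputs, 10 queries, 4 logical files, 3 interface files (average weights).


UFP = EI*4 + EO*5 + EQ*4 + ILF*10 + EIF*7
UFP = 10*4 + 4*5 + 10*4 + 4*10 + 3*7
UFP = 40 + 20 + 40 + 40 + 21
UFP = 161

161


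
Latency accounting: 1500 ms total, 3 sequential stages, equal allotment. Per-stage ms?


Formula: per_stage = total_budget / stages
per_stage = 1500 / 3
per_stage = 500.0 ms

500.0 ms


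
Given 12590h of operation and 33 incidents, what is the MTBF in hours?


Formula: MTBF = Total operating time / Number of failures
MTBF = 12590 / 33
MTBF = 381.52 hours

381.52 hours


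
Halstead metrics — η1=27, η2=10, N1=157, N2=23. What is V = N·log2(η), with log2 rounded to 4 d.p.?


Formula: V = N * log2(η), where N = N1 + N2 and η = η1 + η2
η = 27 + 10 = 37
N = 157 + 23 = 180
log2(37) ≈ 5.2095
V = 180 * 5.2095 = 937.71

937.71


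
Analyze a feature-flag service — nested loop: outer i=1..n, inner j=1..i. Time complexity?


Reasoning: triangle: n(n+1)/2 ~ n^2/2
Complexity: O(n^2)

O(n^2)


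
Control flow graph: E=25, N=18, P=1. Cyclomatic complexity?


Formula: V(G) = E - N + 2P
V(G) = 25 - 18 + 2*1
V(G) = 7 + 2
V(G) = 9

9


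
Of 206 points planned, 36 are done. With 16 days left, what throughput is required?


Formula: Required rate = Remaining points / Days left
Remaining = 206 - 36 = 170 points
Required rate = 170 / 16 = 10.63 points/day

10.63 points/day


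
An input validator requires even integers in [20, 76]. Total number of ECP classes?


Constraint: even integers in [20, 76]
Class 1: x < 20 — out-of-range invalid
Class 2: x in [20,76] but odd — wrong type invalid
Class 3: x in [20,76] and even — valid
Class 4: x > 76 — out-of-range invalid
Total equivalence classes: 4

4 equivalence classes


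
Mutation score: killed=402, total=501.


Mutation score = killed / total * 100
Mutation score = 402 / 501 * 100
Mutation score = 80.24%

80.24%


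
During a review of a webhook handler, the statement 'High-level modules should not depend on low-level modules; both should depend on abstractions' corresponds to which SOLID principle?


This describes the Dependency Inversion Principle (DIP)

Dependency Inversion Principle (DIP)


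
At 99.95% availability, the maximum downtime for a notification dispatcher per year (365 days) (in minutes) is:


Formula: allowed downtime = period * (100 - SLA) / 100
Period (year (365 days)) = 525600 minutes
Unavailability fraction = (100 - 99.95) / 100
Allowed downtime = 525600 * (100 - 99.95) / 100
Allowed downtime = 262.8 minutes

262.8 minutes


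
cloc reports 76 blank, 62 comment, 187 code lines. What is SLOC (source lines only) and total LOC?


Total LOC = blank + comment + code
Total LOC = 76 + 62 + 187 = 325
SLOC (source only) = code = 187

Total LOC: 325, SLOC: 187


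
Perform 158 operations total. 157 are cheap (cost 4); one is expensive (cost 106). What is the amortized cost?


Formula: Amortized cost = Total cost / Operations
Total cost = (157 * 4) + (1 * 106)
Total cost = 628 + 106 = 734
Amortized = 734 / 158 = 4.6456

4.6456


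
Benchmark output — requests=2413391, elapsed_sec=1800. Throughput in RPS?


Formula: throughput = requests / seconds
throughput = 2413391 / 1800
throughput = 1340.77 requests/second

1340.77 requests/second


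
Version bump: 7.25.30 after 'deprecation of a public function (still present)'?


Current: 7.25.30
Change category: 'deprecation of a public function (still present)' → minor bump
SemVer rule: minor bump → increment MINOR, reset PATCH to 0 (MAJOR unchanged)
New: 7.26.0

7.26.0


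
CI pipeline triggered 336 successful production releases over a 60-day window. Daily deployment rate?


Formula: deployments per day = releases / days
= 336 / 60
= 5.6 deploys/day
(equivalently, 39.2 deploys/week)

5.6 deploys/day


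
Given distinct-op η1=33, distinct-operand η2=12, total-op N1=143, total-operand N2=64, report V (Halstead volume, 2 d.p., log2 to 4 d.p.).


Formula: V = N * log2(η), where N = N1 + N2 and η = η1 + η2
η = 33 + 12 = 45
N = 143 + 64 = 207
log2(45) ≈ 5.4919
V = 207 * 5.4919 = 1136.82

1136.82


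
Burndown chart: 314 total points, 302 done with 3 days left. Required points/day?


Formula: Required rate = Remaining points / Days left
Remaining = 314 - 302 = 12 points
Required rate = 12 / 3 = 4.0 points/day

4.0 points/day


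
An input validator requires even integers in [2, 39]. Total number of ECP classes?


Constraint: even integers in [2, 39]
Class 1: x < 2 — out-of-range invalid
Class 2: x in [2,39] but odd — wrong type invalid
Class 3: x in [2,39] and even — valid
Class 4: x > 39 — out-of-range invalid
Total equivalence classes: 4

4 equivalence classes


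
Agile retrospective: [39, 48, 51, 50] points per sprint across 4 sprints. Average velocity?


Formula: Avg velocity = Total points / Number of sprints
Points: [39, 48, 51, 50]
Sum = 39 + 48 + 51 + 50 = 188
Avg velocity = 188 / 4 = 47.0 points/sprint

47.0 points/sprint


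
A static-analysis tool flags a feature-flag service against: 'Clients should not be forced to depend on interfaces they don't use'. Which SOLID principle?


This describes the Interface Segregation Principle (ISP)

Interface Segregation Principle (ISP)


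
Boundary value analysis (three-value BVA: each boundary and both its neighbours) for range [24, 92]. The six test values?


Range: [24, 92]
Boundaries: just below min, min, min+1, max-1, max, just above max
Values: [23, 24, 25, 91, 92, 93]

[23, 24, 25, 91, 92, 93]


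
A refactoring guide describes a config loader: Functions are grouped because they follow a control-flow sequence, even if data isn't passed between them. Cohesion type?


Reasoning: Grouped by order of execution within a routine, not by data flow
Type: Procedural cohesion

Procedural cohesion


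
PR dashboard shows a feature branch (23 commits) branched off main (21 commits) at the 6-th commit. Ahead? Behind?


Common ancestor: commit #6
feature commits after divergence: 23 - 6 = 17
main commits after divergence: 21 - 6 = 15
feature is 17 commits ahead of main
main is 15 commits ahead of feature

feature ahead: 17, main ahead: 15


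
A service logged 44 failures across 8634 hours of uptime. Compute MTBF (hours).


Formula: MTBF = Total operating time / Number of failures
MTBF = 8634 / 44
MTBF = 196.23 hours

196.23 hours


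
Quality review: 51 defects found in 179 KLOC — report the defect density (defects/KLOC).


Defect density = defects / KLOC
Defect density = 51 / 179
Defect density = 0.285 defects/KLOC

0.285 defects/KLOC


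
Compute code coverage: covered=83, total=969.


Coverage = covered / total * 100
Coverage = 83 / 969 * 100
Coverage = 8.57%

8.57%


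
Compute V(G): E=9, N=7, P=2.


Formula: V(G) = E - N + 2P
V(G) = 9 - 7 + 2*2
V(G) = 2 + 4
V(G) = 6

6


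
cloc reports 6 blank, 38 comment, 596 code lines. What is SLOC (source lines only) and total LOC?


Total LOC = blank + comment + code
Total LOC = 6 + 38 + 596 = 640
SLOC (source only) = code = 596

Total LOC: 640, SLOC: 596


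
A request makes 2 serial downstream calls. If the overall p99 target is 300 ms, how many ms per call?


Formula: per_stage = total_budget / stages
per_stage = 300 / 2
per_stage = 150.0 ms

150.0 ms


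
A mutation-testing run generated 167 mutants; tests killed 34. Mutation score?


Mutation score = killed / total * 100
Mutation score = 34 / 167 * 100
Mutation score = 20.36%

20.36%


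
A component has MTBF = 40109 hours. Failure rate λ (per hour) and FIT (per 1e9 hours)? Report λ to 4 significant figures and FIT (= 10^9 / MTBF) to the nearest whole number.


Formula: λ = 1 / MTBF; FIT = λ × 1e9 = 1e9 / MTBF
λ = 1 / 40109 ≈ 2.493e-05 failures/hour
FIT = 1e9 / 40109 ≈ 24932 failures per 1e9 hours (nearest whole number)

λ = 2.493e-05 /h, FIT = 24932


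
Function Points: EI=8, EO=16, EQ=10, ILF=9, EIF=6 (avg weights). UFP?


UFP = EI*4 + EO*5 + EQ*4 + ILF*10 + EIF*7
UFP = 8*4 + 16*5 + 10*4 + 9*10 + 6*7
UFP = 32 + 80 + 40 + 90 + 42
UFP = 284

284


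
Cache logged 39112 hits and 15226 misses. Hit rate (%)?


Formula: hit rate = hits / (hits + misses) * 100
hit rate = 39112 / (39112 + 15226) * 100
hit rate = 39112 / 54338 * 100
hit rate = 71.98%

71.98%


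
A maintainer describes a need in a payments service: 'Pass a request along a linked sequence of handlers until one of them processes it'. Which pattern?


This matches the Chain of Responsibility pattern

Chain of Responsibility


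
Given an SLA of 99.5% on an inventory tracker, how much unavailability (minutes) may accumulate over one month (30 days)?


Formula: allowed downtime = period * (100 - SLA) / 100
Period (month (30 days)) = 43200 minutes
Unavailability fraction = (100 - 99.5) / 100
Allowed downtime = 43200 * (100 - 99.5) / 100
Allowed downtime = 216.0 minutes

216.0 minutes
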